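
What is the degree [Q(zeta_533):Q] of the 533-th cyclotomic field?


The degree equals Euler's totient phi(533).
533 = 13 * 41
phi(533) = 480

480


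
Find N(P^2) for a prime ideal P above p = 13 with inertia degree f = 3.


N(P^a) = p^(a*f)
= 13^(2*3)
= 13^6
= 4826809

4826809


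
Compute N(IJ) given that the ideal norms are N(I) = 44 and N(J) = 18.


N(IJ) = N(I) * N(J)
= 44 * 18
= 792

792


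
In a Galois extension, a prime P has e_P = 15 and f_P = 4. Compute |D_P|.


|D_P| = e * f
= 15 * 4
= 60

60


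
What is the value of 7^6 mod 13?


p = 13 is prime and the exponent is (p-1)/2 = 6, so by Euler's criterion 7^6 = (7/13) = +1 or -1 mod 13.
Compute by square-and-multiply:
  6 = 4 + 2 (binary 110)
  Repeated squaring mod 13: 7^1 = 7, 7^2 = 10, 7^4 = 9
  7^6 = 7^4 * 7^2 = 9 * 10 mod 13
    9 * 10 = 90 = 12 mod 13
  7^6 = 12 mod 13
Result 12 = p - 1 = -1 mod 13: 7 is a quadratic non-residue mod 13. As a residue in [0, p-1] the value is 12.
7^6 mod 13 = 12

12


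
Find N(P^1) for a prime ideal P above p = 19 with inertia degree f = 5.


N(P^a) = p^(a*f)
= 19^(1*5)
= 19^5
= 2476099

2476099


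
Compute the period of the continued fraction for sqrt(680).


Run the CF algorithm for sqrt(680).
a_0 = floor(sqrt(680)) = 26; set m_0=0, q_0=1.
Recurrence: m' = q*a - m,  q' = (d - m'^2)/q,  a' = floor((a_0 + m')/q').
  step 1: m=26, q=4, a=13
  step 2: m=26, q=1, a=52
a_2 = 2*a_0 = 52, so the period closes here.
sqrt(680) = [26; 13, 52]
Period length = 2

2


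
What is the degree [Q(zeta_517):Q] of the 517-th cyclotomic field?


The degree equals Euler's totient phi(517).
517 = 11 * 47
phi(517) = 460

460


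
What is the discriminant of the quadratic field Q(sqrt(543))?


For K = Q(sqrt(d)) with d squarefree: disc(K) = d if d = 1 mod 4, and disc(K) = 4d if d = 2 or 3 mod 4.
Here d = 543, and d mod 4 = 3.
d = 3 mod 4, not 1 (O_K = Z[sqrt(d)]), so disc(K) = 4d = 4 * (543) = 2172

2172


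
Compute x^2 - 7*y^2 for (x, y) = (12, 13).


x^2 - d*y^2
= 12^2 - 7*13^2
= 144 - 1183
= -1039

-1039


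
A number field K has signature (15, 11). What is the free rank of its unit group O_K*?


By Dirichlet's unit theorem:
rank = r1 + r2 - 1
= 15 + 11 - 1
= 25

25


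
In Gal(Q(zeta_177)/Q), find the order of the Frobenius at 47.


The Frobenius at p in Gal(Q(zeta_n)/Q) = (Z/nZ)* is the class of p, so its order is ord_177(47), the smallest k >= 1 with 47^k = 1 mod 177.
n = 177 = 3 * 59, phi(177) = 116; the order divides phi(n).
Divisors of 116: 1, 2, 4, 29, 58, 116
Repeated squaring mod 177: 47^1 = 47, 47^2 = 85, 47^4 = 145, 47^8 = 139, 47^16 = 28, 47^32 = 76, 47^64 = 112
Test divisors in increasing order:
  k=1: 47^1 = 47 mod 177
  k=2: 47^2 = 85 mod 177
  k=4: 47^4 = 145 mod 177
  k=29: 47^29 = 28 * 139 * 145 * 47 = 176 mod 177
  k=58: 47^58 = 76 * 28 * 139 * 85 = 1 mod 177  <- first divisor giving 1
Order = 58

58


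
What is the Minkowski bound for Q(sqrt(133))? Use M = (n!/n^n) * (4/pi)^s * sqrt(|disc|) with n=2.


d = 133, d mod 4 = 1, so disc(K) = d = 133; |disc(K)| = 133
Real quadratic field, so n = 2, s = r2 = 0, r1 = 2
M = (n!/n^n) * (4/pi)^s * sqrt(|disc(K)|) = (2!/2^2) * (4/pi)^0 * sqrt(133)
= 0.5 * 1.000000 * 11.532563
= 5.7663

5.7663


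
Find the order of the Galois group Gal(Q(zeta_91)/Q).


|Gal(Q(zeta_91)/Q)| = phi(91)
= 72

72


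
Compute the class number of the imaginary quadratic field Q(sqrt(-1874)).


K = Q(sqrt(-1874)). d mod 4 = 2, so D = disc(K) = 4d = -7496
h(K) equals the number of primitive reduced positive-definite forms (a, b, c) = a*x^2 + b*x*y + c*y^2 with b^2 - 4ac = D,
where reduced means |b| <= a <= c, with b >= 0 whenever |b| = a or a = c, and primitive means gcd(a, b, c) = 1.
Reduced forces 3a^2 <= |D| = 7496, so 1 <= a <= 49; b must have the parity of D, and c = (b^2 - D)/(4a) must be an integer >= a.
Enumerate a = 1..49, b in [-a, a]:
  a=1: (1, 0, 1874)  [1]
  a=2: (2, 0, 937)  [1]
  a=3: (3, -2, 625), (3, 2, 625)  [2]
  a=4: none
  a=5: (5, -2, 375), (5, 2, 375)  [2]
  a=6: (6, -4, 313), (6, 4, 313)  [2]
  a=7: (7, -6, 269), (7, 6, 269)  [2]
  a=8: none
  a=9: (9, -8, 210), (9, 8, 210)  [2]
  a=10: (10, -8, 189), (10, 8, 189)  [2]
  a=11..13: none
  a=14: (14, -8, 135), (14, 8, 135)  [2]
  a=15: (15, -8, 126), (15, -2, 125), (15, 2, 125), (15, 8, 126)  [4]
  a=16: none
  a=17: (17, -16, 114), (17, 16, 114)  [2]
  a=18: (18, -8, 105), (18, 8, 105)  [2]
  a=19: (19, -16, 102), (19, 16, 102)  [2]
  a=20: none
  a=21: (21, -20, 94), (21, -8, 90), (21, 8, 90), (21, 20, 94)  [4]
  a=22: none
  a=23: (23, -18, 85), (23, 18, 85)  [2]
  a=24: none
  a=25: (25, -2, 75), (25, 2, 75)  [2]
  a=26: none
  a=27: (27, -8, 70), (27, 8, 70)  [2]
  a=28..29: none
  a=30: (30, -28, 69), (30, -8, 63), (30, 8, 63), (30, 28, 69)  [4]
  a=31..33: none
  a=34: (34, -16, 57), (34, 16, 57)  [2]
  a=35: (35, -22, 57), (35, -8, 54), (35, 8, 54), (35, 22, 57)  [4]
  a=36..37: none
  a=38: (38, -16, 51), (38, 16, 51)  [2]
  a=39..41: none
  a=42: (42, -20, 47), (42, -8, 45), (42, 8, 45), (42, 20, 47)  [4]
  a=43..44: none
  a=45: (45, -28, 46), (45, 28, 46)  [2]
  a=46..48: none
  a=49: (49, -48, 50), (49, 48, 50)  [2]
Total reduced forms: 1 + 1 + 2 + 2 + 2 + 2 + 2 + 2 + 2 + 4 + 2 + 2 + 2 + 4 + 2 + 2 + 2 + 4 + 2 + 4 + 2 + 4 + 2 + 2 = 56
h = 56

56


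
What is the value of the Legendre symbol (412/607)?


p = 607 is prime, so compute (412/607) with the reciprocity algorithm (Jacobi-symbol steps: pull out 2s via (2/n), flip via reciprocity, reduce):
  pull out 2: (2/607) = +1  (since 607 mod 8 = 7)
  pull out 2: (2/607) = +1  (since 607 mod 8 = 7)
  reciprocity: (103/607) -> -(607/103)
  reduce: (92/103)
  pull out 2: (2/103) = +1  (since 103 mod 8 = 7)
  pull out 2: (2/103) = +1  (since 103 mod 8 = 7)
  reciprocity: (23/103) -> -(103/23)
  reduce: (11/23)
  reciprocity: (11/23) -> -(23/11)
  reduce: (1/11)
  (1/11) = 1
Product of signs = -1
(412/607) = -1

-1


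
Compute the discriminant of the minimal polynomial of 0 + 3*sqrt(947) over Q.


The element 0 + 3*sqrt(947) has minimal polynomial:
x^2 + 0*x - 8523
Discriminant = (0)^2 - 4*(-8523)
= 0 + 34092
= 34092

34092


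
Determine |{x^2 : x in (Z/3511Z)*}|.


For prime p, the number of non-zero quadratic residues is (p-1)/2.
= (3511-1)/2
= 1755

1755


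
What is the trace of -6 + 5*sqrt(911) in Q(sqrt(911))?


Tr(a + b*sqrt(d)) = (a + b*sqrt(d)) + (a - b*sqrt(d)) = 2a
= 2 * (-6)
= -12

-12


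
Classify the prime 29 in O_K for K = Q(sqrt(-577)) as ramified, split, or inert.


K = Q(sqrt(-577)). Since d mod 4 = 3, disc(K) = -2308.
Check p | disc: -2308 mod 29 = 12.
p does not divide disc. Compute Legendre symbol (d/p):
3^((29-1)/2) mod 29 = -1
(d/p) = -1, so p is inert: (p) stays prime with e=1, f=2, g=1.
Therefore p is inert.

inert


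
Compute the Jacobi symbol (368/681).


Compute (368/681) via quadratic reciprocity:
  pull out 2: (2/681) = +1  (since 681 mod 8 = 1)
  pull out 2: (2/681) = +1  (since 681 mod 8 = 1)
  pull out 2: (2/681) = +1  (since 681 mod 8 = 1)
  pull out 2: (2/681) = +1  (since 681 mod 8 = 1)
  reciprocity: (23/681) -> +(681/23)
  reduce: (14/23)
  pull out 2: (2/23) = +1  (since 23 mod 8 = 7)
  reciprocity: (7/23) -> -(23/7)
  reduce: (2/7)
  pull out 2: (2/7) = +1  (since 7 mod 8 = 7)
  (1/7) = 1
Product of signs = -1

-1


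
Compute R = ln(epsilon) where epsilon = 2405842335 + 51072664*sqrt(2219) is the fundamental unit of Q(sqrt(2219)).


epsilon = 2405842335 + 51072664*sqrt(2219)
= 4.8117e+09
R = ln(4.8117e+09)
= 22.2943

22.2943


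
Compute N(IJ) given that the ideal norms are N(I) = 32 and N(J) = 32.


N(IJ) = N(I) * N(J)
= 32 * 32
= 1024

1024


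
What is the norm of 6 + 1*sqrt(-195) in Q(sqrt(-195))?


N(a + b*sqrt(d)) = a^2 - d*b^2
= (6)^2 - (-195)*(1)^2
= 36 + 195
= 231

231


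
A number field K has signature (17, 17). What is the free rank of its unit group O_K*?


By Dirichlet's unit theorem:
rank = r1 + r2 - 1
= 17 + 17 - 1
= 33

33


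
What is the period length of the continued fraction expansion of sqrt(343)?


Run the CF algorithm for sqrt(343).
a_0 = floor(sqrt(343)) = 18; set m_0=0, q_0=1.
Recurrence: m' = q*a - m,  q' = (d - m'^2)/q,  a' = floor((a_0 + m')/q').
  step 1: m=18, q=19, a=1
  step 2: m=1, q=18, a=1
  step 3: m=17, q=3, a=11
  step 4: m=16, q=29, a=1
  step 5: m=13, q=6, a=5
  step 6: m=17, q=9, a=3
  step 7: m=10, q=27, a=1
  step 8: m=17, q=2, a=17
  step 9: m=17, q=27, a=1
  step 10: m=10, q=9, a=3
  step 11: m=17, q=6, a=5
  step 12: m=13, q=29, a=1
  step 13: m=16, q=3, a=11
  step 14: m=17, q=18, a=1
  step 15: m=1, q=19, a=1
  step 16: m=18, q=1, a=36
a_16 = 2*a_0 = 36, so the period closes here.
sqrt(343) = [18; 1, 1, 11, 1, 5, 3, 1, 17, 1, 3, 5, 1, 11, 1, 1, 36]
Period length = 16

16


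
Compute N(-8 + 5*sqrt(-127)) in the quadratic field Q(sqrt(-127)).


N(a + b*sqrt(d)) = a^2 - d*b^2
= (-8)^2 - (-127)*(5)^2
= 64 + 3175
= 3239

3239


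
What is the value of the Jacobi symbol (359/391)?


Compute (359/391) via quadratic reciprocity:
  reciprocity: (359/391) -> -(391/359)
  reduce: (32/359)
  pull out 2: (2/359) = +1  (since 359 mod 8 = 7)
  pull out 2: (2/359) = +1  (since 359 mod 8 = 7)
  pull out 2: (2/359) = +1  (since 359 mod 8 = 7)
  pull out 2: (2/359) = +1  (since 359 mod 8 = 7)
  pull out 2: (2/359) = +1  (since 359 mod 8 = 7)
  (1/359) = 1
Product of signs = -1

-1


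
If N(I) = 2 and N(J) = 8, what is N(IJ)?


N(IJ) = N(I) * N(J)
= 2 * 8
= 16

16


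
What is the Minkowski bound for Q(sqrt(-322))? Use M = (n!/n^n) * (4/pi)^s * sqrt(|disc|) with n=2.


d = -322, d mod 4 = 2, so disc(K) = 4d = -1288; |disc(K)| = 1288
Imaginary quadratic field, so n = 2, s = r2 = 1, r1 = 0
M = (n!/n^n) * (4/pi)^s * sqrt(|disc(K)|) = (2!/2^2) * (4/pi)^1 * sqrt(1288)
= 0.5 * 1.273240 * 35.888717
= 22.8475

22.8475


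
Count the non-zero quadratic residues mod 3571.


For prime p, the number of non-zero quadratic residues is (p-1)/2.
= (3571-1)/2
= 1785

1785


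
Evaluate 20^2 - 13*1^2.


x^2 - d*y^2
= 20^2 - 13*1^2
= 400 - 13
= 387

387


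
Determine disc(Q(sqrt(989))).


For K = Q(sqrt(d)) with d squarefree: disc(K) = d if d = 1 mod 4, and disc(K) = 4d if d = 2 or 3 mod 4.
Here d = 989, and d mod 4 = 1.
d = 1 mod 4 (O_K = Z[(1+sqrt(d))/2]), so disc(K) = d = 989

989


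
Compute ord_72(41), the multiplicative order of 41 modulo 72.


We want ord_72(41), the smallest k >= 1 with 41^k = 1 mod 72.
n = 72 = 2^3 * 3^2, phi(72) = 24; the order divides phi(n).
Divisors of 24: 1, 2, 3, 4, 6, 8, 12, 24
Repeated squaring mod 72: 41^1 = 41, 41^2 = 25, 41^4 = 49, 41^8 = 25, 41^16 = 49
Test divisors in increasing order:
  k=1: 41^1 = 41 mod 72
  k=2: 41^2 = 25 mod 72
  k=3: 41^3 = 25 * 41 = 17 mod 72
  k=4: 41^4 = 49 mod 72
  k=6: 41^6 = 49 * 25 = 1 mod 72  <- first divisor giving 1
Order = 6

6


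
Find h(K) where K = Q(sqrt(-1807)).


K = Q(sqrt(-1807)). d mod 4 = 1, so D = disc(K) = d = -1807
h(K) equals the number of primitive reduced positive-definite forms (a, b, c) = a*x^2 + b*x*y + c*y^2 with b^2 - 4ac = D,
where reduced means |b| <= a <= c, with b >= 0 whenever |b| = a or a = c, and primitive means gcd(a, b, c) = 1.
Reduced forces 3a^2 <= |D| = 1807, so 1 <= a <= 24; b must have the parity of D, and c = (b^2 - D)/(4a) must be an integer >= a.
Enumerate a = 1..24, b in [-a, a]:
  a=1: (1, 1, 452)  [1]
  a=2: (2, -1, 226), (2, 1, 226)  [2]
  a=3: none
  a=4: (4, -1, 113), (4, 1, 113)  [2]
  a=5..7: none
  a=8: (8, -7, 58), (8, 7, 58)  [2]
  a=9..12: none
  a=13: (13, 13, 38)  [1]
  a=14..15: none
  a=16: (16, -7, 29), (16, 7, 29)  [2]
  a=17..18: none
  a=19: (19, -13, 26), (19, 13, 26)  [2]
  a=20..24: none
Total reduced forms: 1 + 2 + 2 + 2 + 1 + 2 + 2 = 12
h = 12

12


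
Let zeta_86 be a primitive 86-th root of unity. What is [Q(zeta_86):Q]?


The degree equals Euler's totient phi(86).
86 = 2 * 43
phi(86) = 42

42


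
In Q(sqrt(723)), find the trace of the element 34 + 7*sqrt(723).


Tr(a + b*sqrt(d)) = (a + b*sqrt(d)) + (a - b*sqrt(d)) = 2a
= 2 * (34)
= 68

68


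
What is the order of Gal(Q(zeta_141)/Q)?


|Gal(Q(zeta_141)/Q)| = phi(141)
= 92

92


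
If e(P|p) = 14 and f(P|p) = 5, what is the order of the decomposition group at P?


|D_P| = e * f
= 14 * 5
= 70

70


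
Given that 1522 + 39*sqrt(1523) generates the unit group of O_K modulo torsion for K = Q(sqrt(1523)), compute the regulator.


epsilon = 1522 + 39*sqrt(1523)
= 3043.9997
R = ln(3043.9997)
= 8.0209

8.0209


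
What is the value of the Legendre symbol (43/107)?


p = 107 is prime, so compute (43/107) with the reciprocity algorithm (Jacobi-symbol steps: pull out 2s via (2/n), flip via reciprocity, reduce):
  reciprocity: (43/107) -> -(107/43)
  reduce: (21/43)
  reciprocity: (21/43) -> +(43/21)
  reduce: (1/21)
  (1/21) = 1
Product of signs = -1
(43/107) = -1

-1


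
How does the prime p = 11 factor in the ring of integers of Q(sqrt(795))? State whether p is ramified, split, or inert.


K = Q(sqrt(795)). Since d mod 4 = 3, disc(K) = 3180.
Check p | disc: 3180 mod 11 = 1.
p does not divide disc. Compute Legendre symbol (d/p):
3^((11-1)/2) mod 11 = 1
(d/p) = 1, so p splits: (p) = P*P' with e=1, f=1, g=2.
Therefore p is split.

split


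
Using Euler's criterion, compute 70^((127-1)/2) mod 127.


p = 127 is prime and the exponent is (p-1)/2 = 63, so by Euler's criterion 70^63 = (70/127) = +1 or -1 mod 127.
Compute by square-and-multiply:
  63 = 32 + 16 + 8 + 4 + 2 + 1 (binary 111111)
  Repeated squaring mod 127: 70^1 = 70, 70^2 = 74, 70^4 = 15, 70^8 = 98, 70^16 = 79, 70^32 = 18
  70^63 = 70^32 * 70^16 * 70^8 * 70^4 * 70^2 * 70^1 = 18 * 79 * 98 * 15 * 74 * 70 mod 127
    18 * 79 = 1422 = 25 mod 127
    25 * 98 = 2450 = 37 mod 127
    37 * 15 = 555 = 47 mod 127
    47 * 74 = 3478 = 49 mod 127
    49 * 70 = 3430 = 1 mod 127
  70^63 = 1 mod 127
Result 1: 70 is a quadratic residue mod 127.
70^63 mod 127 = 1

1


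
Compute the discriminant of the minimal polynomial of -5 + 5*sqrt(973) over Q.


The element -5 + 5*sqrt(973) has minimal polynomial:
x^2 + 10*x - 24300
Discriminant = (10)^2 - 4*(-24300)
= 100 + 97200
= 97300

97300


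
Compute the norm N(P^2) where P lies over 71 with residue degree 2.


N(P^a) = p^(a*f)
= 71^(2*2)
= 71^4
= 25411681

25411681


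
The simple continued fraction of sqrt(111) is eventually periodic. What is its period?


Run the CF algorithm for sqrt(111).
a_0 = floor(sqrt(111)) = 10; set m_0=0, q_0=1.
Recurrence: m' = q*a - m,  q' = (d - m'^2)/q,  a' = floor((a_0 + m')/q').
  step 1: m=10, q=11, a=1
  step 2: m=1, q=10, a=1
  step 3: m=9, q=3, a=6
  step 4: m=9, q=10, a=1
  step 5: m=1, q=11, a=1
  step 6: m=10, q=1, a=20
a_6 = 2*a_0 = 20, so the period closes here.
sqrt(111) = [10; 1, 1, 6, 1, 1, 20]
Period length = 6

6


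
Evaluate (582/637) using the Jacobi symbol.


Compute (582/637) via quadratic reciprocity:
  pull out 2: (2/637) = -1  (since 637 mod 8 = 5)
  reciprocity: (291/637) -> +(637/291)
  reduce: (55/291)
  reciprocity: (55/291) -> -(291/55)
  reduce: (16/55)
  pull out 2: (2/55) = +1  (since 55 mod 8 = 7)
  pull out 2: (2/55) = +1  (since 55 mod 8 = 7)
  pull out 2: (2/55) = +1  (since 55 mod 8 = 7)
  pull out 2: (2/55) = +1  (since 55 mod 8 = 7)
  (1/55) = 1
Product of signs = 1

1


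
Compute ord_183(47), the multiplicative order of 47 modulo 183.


We want ord_183(47), the smallest k >= 1 with 47^k = 1 mod 183.
n = 183 = 3 * 61, phi(183) = 120; the order divides phi(n).
Divisors of 120: 1, 2, 3, 4, 5, 6, 8, 10, 12, 15, 20, 24, 30, 40, 60, 120
Repeated squaring mod 183: 47^1 = 47, 47^2 = 13, 47^4 = 169, 47^8 = 13, 47^16 = 169, 47^32 = 13, 47^64 = 169
Test divisors in increasing order:
  k=1: 47^1 = 47 mod 183
  k=2: 47^2 = 13 mod 183
  k=3: 47^3 = 13 * 47 = 62 mod 183
  k=4: 47^4 = 169 mod 183
  k=5: 47^5 = 169 * 47 = 74 mod 183
  k=6: 47^6 = 169 * 13 = 1 mod 183  <- first divisor giving 1
Order = 6

6


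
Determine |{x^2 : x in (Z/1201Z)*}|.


For prime p, the number of non-zero quadratic residues is (p-1)/2.
= (1201-1)/2
= 600

600


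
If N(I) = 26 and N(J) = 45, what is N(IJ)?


N(IJ) = N(I) * N(J)
= 26 * 45
= 1170

1170


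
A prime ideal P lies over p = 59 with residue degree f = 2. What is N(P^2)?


N(P^a) = p^(a*f)
= 59^(2*2)
= 59^4
= 12117361

12117361


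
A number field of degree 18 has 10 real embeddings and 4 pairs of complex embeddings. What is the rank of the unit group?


By Dirichlet's unit theorem:
rank = r1 + r2 - 1
= 10 + 4 - 1
= 13

13


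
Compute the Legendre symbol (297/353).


p = 353 is prime, so compute (297/353) with the reciprocity algorithm (Jacobi-symbol steps: pull out 2s via (2/n), flip via reciprocity, reduce):
  reciprocity: (297/353) -> +(353/297)
  reduce: (56/297)
  pull out 2: (2/297) = +1  (since 297 mod 8 = 1)
  pull out 2: (2/297) = +1  (since 297 mod 8 = 1)
  pull out 2: (2/297) = +1  (since 297 mod 8 = 1)
  reciprocity: (7/297) -> +(297/7)
  reduce: (3/7)
  reciprocity: (3/7) -> -(7/3)
  reduce: (1/3)
  (1/3) = 1
Product of signs = -1
(297/353) = -1

-1


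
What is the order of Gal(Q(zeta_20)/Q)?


|Gal(Q(zeta_20)/Q)| = phi(20)
= 8

8


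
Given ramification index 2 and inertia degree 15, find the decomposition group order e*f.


|D_P| = e * f
= 2 * 15
= 30

30


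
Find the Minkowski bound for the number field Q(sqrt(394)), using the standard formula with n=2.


d = 394, d mod 4 = 2, so disc(K) = 4d = 1576; |disc(K)| = 1576
Real quadratic field, so n = 2, s = r2 = 0, r1 = 2
M = (n!/n^n) * (4/pi)^s * sqrt(|disc(K)|) = (2!/2^2) * (4/pi)^0 * sqrt(1576)
= 0.5 * 1.000000 * 39.698866
= 19.8494

19.8494


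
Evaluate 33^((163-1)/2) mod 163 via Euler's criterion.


p = 163 is prime and the exponent is (p-1)/2 = 81, so by Euler's criterion 33^81 = (33/163) = +1 or -1 mod 163.
Compute by square-and-multiply:
  81 = 64 + 16 + 1 (binary 1010001)
  Repeated squaring mod 163: 33^1 = 33, 33^2 = 111, 33^4 = 96, 33^8 = 88, 33^16 = 83, 33^32 = 43, 33^64 = 56
  33^81 = 33^64 * 33^16 * 33^1 = 56 * 83 * 33 mod 163
    56 * 83 = 4648 = 84 mod 163
    84 * 33 = 2772 = 1 mod 163
  33^81 = 1 mod 163
Result 1: 33 is a quadratic residue mod 163.
33^81 mod 163 = 1

1


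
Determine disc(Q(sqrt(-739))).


For K = Q(sqrt(d)) with d squarefree: disc(K) = d if d = 1 mod 4, and disc(K) = 4d if d = 2 or 3 mod 4.
Here d = -739, and d mod 4 = 1.
d = 1 mod 4 (O_K = Z[(1+sqrt(d))/2]), so disc(K) = d = -739

-739


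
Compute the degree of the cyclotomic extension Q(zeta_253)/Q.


The degree equals Euler's totient phi(253).
253 = 11 * 23
phi(253) = 220

220


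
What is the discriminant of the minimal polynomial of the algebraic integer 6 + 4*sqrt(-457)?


The element 6 + 4*sqrt(-457) has minimal polynomial:
x^2 - 12*x + 7348
Discriminant = (-12)^2 - 4*(7348)
= 144 - 29392
= -29248

-29248


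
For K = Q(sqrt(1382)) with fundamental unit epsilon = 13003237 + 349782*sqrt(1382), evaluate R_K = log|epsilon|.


epsilon = 13003237 + 349782*sqrt(1382)
= 2.6006e+07
R = ln(2.6006e+07)
= 17.0739

17.0739


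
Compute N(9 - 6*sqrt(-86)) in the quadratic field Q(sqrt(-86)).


N(a + b*sqrt(d)) = a^2 - d*b^2
= (9)^2 - (-86)*(-6)^2
= 81 + 3096
= 3177

3177


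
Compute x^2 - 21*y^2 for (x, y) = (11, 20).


x^2 - d*y^2
= 11^2 - 21*20^2
= 121 - 8400
= -8279

-8279


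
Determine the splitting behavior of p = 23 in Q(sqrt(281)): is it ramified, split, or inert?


K = Q(sqrt(281)). Since d mod 4 = 1, disc(K) = 281.
Check p | disc: 281 mod 23 = 5.
p does not divide disc. Compute Legendre symbol (d/p):
5^((23-1)/2) mod 23 = -1
(d/p) = -1, so p is inert: (p) stays prime with e=1, f=2, g=1.
Therefore p is inert.

inert


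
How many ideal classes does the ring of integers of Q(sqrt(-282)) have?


K = Q(sqrt(-282)). d mod 4 = 2, so D = disc(K) = 4d = -1128
h(K) equals the number of primitive reduced positive-definite forms (a, b, c) = a*x^2 + b*x*y + c*y^2 with b^2 - 4ac = D,
where reduced means |b| <= a <= c, with b >= 0 whenever |b| = a or a = c, and primitive means gcd(a, b, c) = 1.
Reduced forces 3a^2 <= |D| = 1128, so 1 <= a <= 19; b must have the parity of D, and c = (b^2 - D)/(4a) must be an integer >= a.
Enumerate a = 1..19, b in [-a, a]:
  a=1: (1, 0, 282)  [1]
  a=2: (2, 0, 141)  [1]
  a=3: (3, 0, 94)  [1]
  a=4..5: none
  a=6: (6, 0, 47)  [1]
  a=7..10: none
  a=11: (11, -4, 26), (11, 4, 26)  [2]
  a=12: none
  a=13: (13, -4, 22), (13, 4, 22)  [2]
  a=14..19: none
Total reduced forms: 1 + 1 + 1 + 1 + 2 + 2 = 8
h = 8

8


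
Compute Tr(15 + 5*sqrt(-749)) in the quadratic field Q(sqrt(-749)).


Tr(a + b*sqrt(d)) = (a + b*sqrt(d)) + (a - b*sqrt(d)) = 2a
= 2 * (15)
= 30

30


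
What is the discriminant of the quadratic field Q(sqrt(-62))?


For K = Q(sqrt(d)) with d squarefree: disc(K) = d if d = 1 mod 4, and disc(K) = 4d if d = 2 or 3 mod 4.
Here d = -62, and d mod 4 = 2.
d = 2 mod 4, not 1 (O_K = Z[sqrt(d)]), so disc(K) = 4d = 4 * (-62) = -248

-248


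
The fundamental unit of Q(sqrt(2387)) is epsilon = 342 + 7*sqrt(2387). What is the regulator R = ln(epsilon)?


epsilon = 342 + 7*sqrt(2387)
= 683.9985
R = ln(683.9985)
= 6.5280

6.5280


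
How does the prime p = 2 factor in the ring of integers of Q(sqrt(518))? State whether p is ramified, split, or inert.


K = Q(sqrt(518)). Since d mod 4 = 2, disc(K) = 2072.
Check p | disc: 2072 mod 2 = 0.
p divides disc, so p ramifies: (p) = P^2 with e=2, f=1, g=1.
Therefore p is ramified.

ramified


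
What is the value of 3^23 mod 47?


p = 47 is prime and the exponent is (p-1)/2 = 23, so by Euler's criterion 3^23 = (3/47) = +1 or -1 mod 47.
Compute by square-and-multiply:
  23 = 16 + 4 + 2 + 1 (binary 10111)
  Repeated squaring mod 47: 3^1 = 3, 3^2 = 9, 3^4 = 34, 3^8 = 28, 3^16 = 32
  3^23 = 3^16 * 3^4 * 3^2 * 3^1 = 32 * 34 * 9 * 3 mod 47
    32 * 34 = 1088 = 7 mod 47
    7 * 9 = 63 = 16 mod 47
    16 * 3 = 48 = 1 mod 47
  3^23 = 1 mod 47
Result 1: 3 is a quadratic residue mod 47.
3^23 mod 47 = 1

1


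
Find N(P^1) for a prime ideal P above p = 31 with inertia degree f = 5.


N(P^a) = p^(a*f)
= 31^(1*5)
= 31^5
= 28629151

28629151


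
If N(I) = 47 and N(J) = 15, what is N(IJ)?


N(IJ) = N(I) * N(J)
= 47 * 15
= 705

705


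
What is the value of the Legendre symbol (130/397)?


p = 397 is prime, so compute (130/397) with the reciprocity algorithm (Jacobi-symbol steps: pull out 2s via (2/n), flip via reciprocity, reduce):
  pull out 2: (2/397) = -1  (since 397 mod 8 = 5)
  reciprocity: (65/397) -> +(397/65)
  reduce: (7/65)
  reciprocity: (7/65) -> +(65/7)
  reduce: (2/7)
  pull out 2: (2/7) = +1  (since 7 mod 8 = 7)
  (1/7) = 1
Product of signs = -1
(130/397) = -1

-1


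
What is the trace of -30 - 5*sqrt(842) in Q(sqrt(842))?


Tr(a + b*sqrt(d)) = (a + b*sqrt(d)) + (a - b*sqrt(d)) = 2a
= 2 * (-30)
= -60

-60


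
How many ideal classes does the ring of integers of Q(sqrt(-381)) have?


K = Q(sqrt(-381)). d mod 4 = 3, so D = disc(K) = 4d = -1524
h(K) equals the number of primitive reduced positive-definite forms (a, b, c) = a*x^2 + b*x*y + c*y^2 with b^2 - 4ac = D,
where reduced means |b| <= a <= c, with b >= 0 whenever |b| = a or a = c, and primitive means gcd(a, b, c) = 1.
Reduced forces 3a^2 <= |D| = 1524, so 1 <= a <= 22; b must have the parity of D, and c = (b^2 - D)/(4a) must be an integer >= a.
Enumerate a = 1..22, b in [-a, a]:
  a=1: (1, 0, 381)  [1]
  a=2: (2, 2, 191)  [1]
  a=3: (3, 0, 127)  [1]
  a=4: none
  a=5: (5, -4, 77), (5, 4, 77)  [2]
  a=6: (6, 6, 65)  [1]
  a=7: (7, -4, 55), (7, 4, 55)  [2]
  a=8..9: none
  a=10: (10, -6, 39), (10, 6, 39)  [2]
  a=11: (11, -4, 35), (11, 4, 35)  [2]
  a=12: none
  a=13: (13, -6, 30), (13, 6, 30)  [2]
  a=14: (14, -10, 29), (14, 10, 29)  [2]
  a=15: (15, -6, 26), (15, 6, 26)  [2]
  a=16..20: none
  a=21: (21, -18, 22), (21, 18, 22)  [2]
  a=22: none
Total reduced forms: 1 + 1 + 1 + 2 + 1 + 2 + 2 + 2 + 2 + 2 + 2 + 2 = 20
h = 20

20


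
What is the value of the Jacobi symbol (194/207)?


Compute (194/207) via quadratic reciprocity:
  pull out 2: (2/207) = +1  (since 207 mod 8 = 7)
  reciprocity: (97/207) -> +(207/97)
  reduce: (13/97)
  reciprocity: (13/97) -> +(97/13)
  reduce: (6/13)
  pull out 2: (2/13) = -1  (since 13 mod 8 = 5)
  reciprocity: (3/13) -> +(13/3)
  reduce: (1/3)
  (1/3) = 1
Product of signs = -1

-1


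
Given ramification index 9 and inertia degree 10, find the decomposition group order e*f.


|D_P| = e * f
= 9 * 10
= 90

90


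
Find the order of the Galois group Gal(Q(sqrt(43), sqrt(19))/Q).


The 2 square roots of distinct primes are multiplicatively independent over Q,
so [K:Q] = 2^2 and Gal(K/Q) is isomorphic to (Z/2Z)^2.
|Gal| = 2^2 = 4

4


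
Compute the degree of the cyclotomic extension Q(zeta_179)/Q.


The degree equals Euler's totient phi(179).
179 = 179
phi(179) = 178

178


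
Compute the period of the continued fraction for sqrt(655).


Run the CF algorithm for sqrt(655).
a_0 = floor(sqrt(655)) = 25; set m_0=0, q_0=1.
Recurrence: m' = q*a - m,  q' = (d - m'^2)/q,  a' = floor((a_0 + m')/q').
  step 1: m=25, q=30, a=1
  step 2: m=5, q=21, a=1
  step 3: m=16, q=19, a=2
  step 4: m=22, q=9, a=5
  step 5: m=23, q=14, a=3
  step 6: m=19, q=21, a=2
  step 7: m=23, q=6, a=8
  step 8: m=25, q=5, a=10
  step 9: m=25, q=6, a=8
  step 10: m=23, q=21, a=2
  step 11: m=19, q=14, a=3
  step 12: m=23, q=9, a=5
  step 13: m=22, q=19, a=2
  step 14: m=16, q=21, a=1
  step 15: m=5, q=30, a=1
  step 16: m=25, q=1, a=50
a_16 = 2*a_0 = 50, so the period closes here.
sqrt(655) = [25; 1, 1, 2, 5, 3, 2, 8, 10, 8, 2, 3, 5, 2, 1, 1, 50]
Period length = 16

16


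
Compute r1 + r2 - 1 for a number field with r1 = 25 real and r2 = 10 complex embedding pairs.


By Dirichlet's unit theorem:
rank = r1 + r2 - 1
= 25 + 10 - 1
= 34

34


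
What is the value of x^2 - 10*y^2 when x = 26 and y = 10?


x^2 - d*y^2
= 26^2 - 10*10^2
= 676 - 1000
= -324

-324


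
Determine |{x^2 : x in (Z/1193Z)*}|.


For prime p, the number of non-zero quadratic residues is (p-1)/2.
= (1193-1)/2
= 596

596


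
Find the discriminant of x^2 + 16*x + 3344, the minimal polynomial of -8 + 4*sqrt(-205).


The element -8 + 4*sqrt(-205) has minimal polynomial:
x^2 + 16*x + 3344
Discriminant = (16)^2 - 4*(3344)
= 256 - 13376
= -13120

-13120


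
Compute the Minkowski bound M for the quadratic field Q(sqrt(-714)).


d = -714, d mod 4 = 2, so disc(K) = 4d = -2856; |disc(K)| = 2856
Imaginary quadratic field, so n = 2, s = r2 = 1, r1 = 0
M = (n!/n^n) * (4/pi)^s * sqrt(|disc(K)|) = (2!/2^2) * (4/pi)^1 * sqrt(2856)
= 0.5 * 1.273240 * 53.441557
= 34.0220

34.0220


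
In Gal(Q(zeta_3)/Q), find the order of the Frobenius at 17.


The Frobenius at p in Gal(Q(zeta_n)/Q) = (Z/nZ)* is the class of p, so its order is ord_3(17), the smallest k >= 1 with 17^k = 1 mod 3.
n = 3 = 3, phi(3) = 2; the order divides phi(n).
Divisors of 2: 1, 2
Repeated squaring mod 3: 17^1 = 2, 17^2 = 1
Test divisors in increasing order:
  k=1: 17^1 = 2 mod 3
  k=2: 17^2 = 1 mod 3  <- first divisor giving 1
Order = 2

2


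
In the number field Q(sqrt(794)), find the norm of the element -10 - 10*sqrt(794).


N(a + b*sqrt(d)) = a^2 - d*b^2
= (-10)^2 - (794)*(-10)^2
= 100 - 79400
= -79300

-79300


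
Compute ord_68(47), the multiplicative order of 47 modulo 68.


We want ord_68(47), the smallest k >= 1 with 47^k = 1 mod 68.
n = 68 = 2^2 * 17, phi(68) = 32; the order divides phi(n).
Divisors of 32: 1, 2, 4, 8, 16, 32
Repeated squaring mod 68: 47^1 = 47, 47^2 = 33, 47^4 = 1, 47^8 = 1, 47^16 = 1, 47^32 = 1
Test divisors in increasing order:
  k=1: 47^1 = 47 mod 68
  k=2: 47^2 = 33 mod 68
  k=4: 47^4 = 1 mod 68  <- first divisor giving 1
Order = 4

4


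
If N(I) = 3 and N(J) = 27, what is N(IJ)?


N(IJ) = N(I) * N(J)
= 3 * 27
= 81

81


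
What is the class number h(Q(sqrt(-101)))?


K = Q(sqrt(-101)). d mod 4 = 3, so D = disc(K) = 4d = -404
h(K) equals the number of primitive reduced positive-definite forms (a, b, c) = a*x^2 + b*x*y + c*y^2 with b^2 - 4ac = D,
where reduced means |b| <= a <= c, with b >= 0 whenever |b| = a or a = c, and primitive means gcd(a, b, c) = 1.
Reduced forces 3a^2 <= |D| = 404, so 1 <= a <= 11; b must have the parity of D, and c = (b^2 - D)/(4a) must be an integer >= a.
Enumerate a = 1..11, b in [-a, a]:
  a=1: (1, 0, 101)  [1]
  a=2: (2, 2, 51)  [1]
  a=3: (3, -2, 34), (3, 2, 34)  [2]
  a=4: none
  a=5: (5, -4, 21), (5, 4, 21)  [2]
  a=6: (6, -2, 17), (6, 2, 17)  [2]
  a=7: (7, -4, 15), (7, 4, 15)  [2]
  a=8: none
  a=9: (9, -8, 13), (9, 8, 13)  [2]
  a=10: (10, -6, 11), (10, 6, 11)  [2]
  a=11: none
Total reduced forms: 1 + 1 + 2 + 2 + 2 + 2 + 2 + 2 = 14
h = 14

14


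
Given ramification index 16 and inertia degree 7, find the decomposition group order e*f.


|D_P| = e * f
= 16 * 7
= 112

112


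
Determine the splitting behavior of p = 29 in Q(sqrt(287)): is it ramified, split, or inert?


K = Q(sqrt(287)). Since d mod 4 = 3, disc(K) = 1148.
Check p | disc: 1148 mod 29 = 17.
p does not divide disc. Compute Legendre symbol (d/p):
26^((29-1)/2) mod 29 = -1
(d/p) = -1, so p is inert: (p) stays prime with e=1, f=2, g=1.
Therefore p is inert.

inert


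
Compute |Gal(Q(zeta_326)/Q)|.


|Gal(Q(zeta_326)/Q)| = phi(326)
= 162

162


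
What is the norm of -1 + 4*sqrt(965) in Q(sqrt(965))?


N(a + b*sqrt(d)) = a^2 - d*b^2
= (-1)^2 - (965)*(4)^2
= 1 - 15440
= -15439

-15439


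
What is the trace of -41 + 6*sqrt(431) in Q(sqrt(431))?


Tr(a + b*sqrt(d)) = (a + b*sqrt(d)) + (a - b*sqrt(d)) = 2a
= 2 * (-41)
= -82

-82


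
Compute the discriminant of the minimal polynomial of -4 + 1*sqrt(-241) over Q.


The element -4 + 1*sqrt(-241) has minimal polynomial:
x^2 + 8*x + 257
Discriminant = (8)^2 - 4*(257)
= 64 - 1028
= -964

-964


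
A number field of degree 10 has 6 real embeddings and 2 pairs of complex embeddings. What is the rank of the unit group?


By Dirichlet's unit theorem:
rank = r1 + r2 - 1
= 6 + 2 - 1
= 7

7


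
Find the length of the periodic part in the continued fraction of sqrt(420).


Run the CF algorithm for sqrt(420).
a_0 = floor(sqrt(420)) = 20; set m_0=0, q_0=1.
Recurrence: m' = q*a - m,  q' = (d - m'^2)/q,  a' = floor((a_0 + m')/q').
  step 1: m=20, q=20, a=2
  step 2: m=20, q=1, a=40
a_2 = 2*a_0 = 40, so the period closes here.
sqrt(420) = [20; 2, 40]
Period length = 2

2


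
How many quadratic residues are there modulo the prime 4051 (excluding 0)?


For prime p, the number of non-zero quadratic residues is (p-1)/2.
= (4051-1)/2
= 2025

2025


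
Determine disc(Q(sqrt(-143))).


For K = Q(sqrt(d)) with d squarefree: disc(K) = d if d = 1 mod 4, and disc(K) = 4d if d = 2 or 3 mod 4.
Here d = -143, and d mod 4 = 1.
d = 1 mod 4 (O_K = Z[(1+sqrt(d))/2]), so disc(K) = d = -143

-143


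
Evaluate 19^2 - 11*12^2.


x^2 - d*y^2
= 19^2 - 11*12^2
= 361 - 1584
= -1223

-1223


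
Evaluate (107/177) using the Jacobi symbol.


Compute (107/177) via quadratic reciprocity:
  reciprocity: (107/177) -> +(177/107)
  reduce: (70/107)
  pull out 2: (2/107) = -1  (since 107 mod 8 = 3)
  reciprocity: (35/107) -> -(107/35)
  reduce: (2/35)
  pull out 2: (2/35) = -1  (since 35 mod 8 = 3)
  (1/35) = 1
Product of signs = -1

-1


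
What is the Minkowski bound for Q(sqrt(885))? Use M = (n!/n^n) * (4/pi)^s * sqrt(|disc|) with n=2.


d = 885, d mod 4 = 1, so disc(K) = d = 885; |disc(K)| = 885
Real quadratic field, so n = 2, s = r2 = 0, r1 = 2
M = (n!/n^n) * (4/pi)^s * sqrt(|disc(K)|) = (2!/2^2) * (4/pi)^0 * sqrt(885)
= 0.5 * 1.000000 * 29.748950
= 14.8745

14.8745


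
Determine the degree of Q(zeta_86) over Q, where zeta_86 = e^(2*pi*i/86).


The degree equals Euler's totient phi(86).
86 = 2 * 43
phi(86) = 42

42


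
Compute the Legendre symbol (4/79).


p = 79 is prime, so compute (4/79) with the reciprocity algorithm (Jacobi-symbol steps: pull out 2s via (2/n), flip via reciprocity, reduce):
  pull out 2: (2/79) = +1  (since 79 mod 8 = 7)
  pull out 2: (2/79) = +1  (since 79 mod 8 = 7)
  (1/79) = 1
Product of signs = 1
(4/79) = 1

1


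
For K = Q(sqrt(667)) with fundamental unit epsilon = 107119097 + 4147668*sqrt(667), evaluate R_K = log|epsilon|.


epsilon = 107119097 + 4147668*sqrt(667)
= 2.1424e+08
R = ln(2.1424e+08)
= 19.1826

19.1826


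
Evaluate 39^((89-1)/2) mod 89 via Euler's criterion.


p = 89 is prime and the exponent is (p-1)/2 = 44, so by Euler's criterion 39^44 = (39/89) = +1 or -1 mod 89.
Compute by square-and-multiply:
  44 = 32 + 8 + 4 (binary 101100)
  Repeated squaring mod 89: 39^1 = 39, 39^2 = 8, 39^4 = 64, 39^8 = 2, 39^16 = 4, 39^32 = 16
  39^44 = 39^32 * 39^8 * 39^4 = 16 * 2 * 64 mod 89
    16 * 2 = 32 = 32 mod 89
    32 * 64 = 2048 = 1 mod 89
  39^44 = 1 mod 89
Result 1: 39 is a quadratic residue mod 89.
39^44 mod 89 = 1

1


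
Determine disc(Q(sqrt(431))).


For K = Q(sqrt(d)) with d squarefree: disc(K) = d if d = 1 mod 4, and disc(K) = 4d if d = 2 or 3 mod 4.
Here d = 431, and d mod 4 = 3.
d = 3 mod 4, not 1 (O_K = Z[sqrt(d)]), so disc(K) = 4d = 4 * (431) = 1724

1724


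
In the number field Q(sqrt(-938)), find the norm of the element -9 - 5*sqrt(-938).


N(a + b*sqrt(d)) = a^2 - d*b^2
= (-9)^2 - (-938)*(-5)^2
= 81 + 23450
= 23531

23531


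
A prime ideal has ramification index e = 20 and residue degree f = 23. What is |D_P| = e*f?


|D_P| = e * f
= 20 * 23
= 460

460


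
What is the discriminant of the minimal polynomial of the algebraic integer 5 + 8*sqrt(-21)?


The element 5 + 8*sqrt(-21) has minimal polynomial:
x^2 - 10*x + 1369
Discriminant = (-10)^2 - 4*(1369)
= 100 - 5476
= -5376

-5376


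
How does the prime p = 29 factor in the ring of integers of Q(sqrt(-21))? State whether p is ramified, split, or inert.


K = Q(sqrt(-21)). Since d mod 4 = 3, disc(K) = -84.
Check p | disc: -84 mod 29 = 3.
p does not divide disc. Compute Legendre symbol (d/p):
8^((29-1)/2) mod 29 = -1
(d/p) = -1, so p is inert: (p) stays prime with e=1, f=2, g=1.
Therefore p is inert.

inert


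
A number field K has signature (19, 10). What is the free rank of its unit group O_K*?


By Dirichlet's unit theorem:
rank = r1 + r2 - 1
= 19 + 10 - 1
= 28

28


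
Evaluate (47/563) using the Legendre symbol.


p = 563 is prime, so compute (47/563) with the reciprocity algorithm (Jacobi-symbol steps: pull out 2s via (2/n), flip via reciprocity, reduce):
  reciprocity: (47/563) -> -(563/47)
  reduce: (46/47)
  pull out 2: (2/47) = +1  (since 47 mod 8 = 7)
  reciprocity: (23/47) -> -(47/23)
  reduce: (1/23)
  (1/23) = 1
Product of signs = 1
(47/563) = 1

1


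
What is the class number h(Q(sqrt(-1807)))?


K = Q(sqrt(-1807)). d mod 4 = 1, so D = disc(K) = d = -1807
h(K) equals the number of primitive reduced positive-definite forms (a, b, c) = a*x^2 + b*x*y + c*y^2 with b^2 - 4ac = D,
where reduced means |b| <= a <= c, with b >= 0 whenever |b| = a or a = c, and primitive means gcd(a, b, c) = 1.
Reduced forces 3a^2 <= |D| = 1807, so 1 <= a <= 24; b must have the parity of D, and c = (b^2 - D)/(4a) must be an integer >= a.
Enumerate a = 1..24, b in [-a, a]:
  a=1: (1, 1, 452)  [1]
  a=2: (2, -1, 226), (2, 1, 226)  [2]
  a=3: none
  a=4: (4, -1, 113), (4, 1, 113)  [2]
  a=5..7: none
  a=8: (8, -7, 58), (8, 7, 58)  [2]
  a=9..12: none
  a=13: (13, 13, 38)  [1]
  a=14..15: none
  a=16: (16, -7, 29), (16, 7, 29)  [2]
  a=17..18: none
  a=19: (19, -13, 26), (19, 13, 26)  [2]
  a=20..24: none
Total reduced forms: 1 + 2 + 2 + 2 + 1 + 2 + 2 = 12
h = 12

12


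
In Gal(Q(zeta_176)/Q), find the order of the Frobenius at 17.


The Frobenius at p in Gal(Q(zeta_n)/Q) = (Z/nZ)* is the class of p, so its order is ord_176(17), the smallest k >= 1 with 17^k = 1 mod 176.
n = 176 = 2^4 * 11, phi(176) = 80; the order divides phi(n).
Divisors of 80: 1, 2, 4, 5, 8, 10, 16, 20, 40, 80
Repeated squaring mod 176: 17^1 = 17, 17^2 = 113, 17^4 = 97, 17^8 = 81, 17^16 = 49, 17^32 = 113, 17^64 = 97
Test divisors in increasing order:
  k=1: 17^1 = 17 mod 176
  k=2: 17^2 = 113 mod 176
  k=4: 17^4 = 97 mod 176
  k=5: 17^5 = 97 * 17 = 65 mod 176
  k=8: 17^8 = 81 mod 176
  k=10: 17^10 = 81 * 113 = 1 mod 176  <- first divisor giving 1
Order = 10

10


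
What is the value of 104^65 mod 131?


p = 131 is prime and the exponent is (p-1)/2 = 65, so by Euler's criterion 104^65 = (104/131) = +1 or -1 mod 131.
Compute by square-and-multiply:
  65 = 64 + 1 (binary 1000001)
  Repeated squaring mod 131: 104^1 = 104, 104^2 = 74, 104^4 = 105, 104^8 = 21, 104^16 = 48, 104^32 = 77, 104^64 = 34
  104^65 = 104^64 * 104^1 = 34 * 104 mod 131
    34 * 104 = 3536 = 130 mod 131
  104^65 = 130 mod 131
Result 130 = p - 1 = -1 mod 131: 104 is a quadratic non-residue mod 131. As a residue in [0, p-1] the value is 130.
104^65 mod 131 = 130

130


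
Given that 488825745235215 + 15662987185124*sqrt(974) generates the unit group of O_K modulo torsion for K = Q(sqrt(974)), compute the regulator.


epsilon = 488825745235215 + 15662987185124*sqrt(974)
= 9.7765e+14
R = ln(9.7765e+14)
= 34.5162

34.5162


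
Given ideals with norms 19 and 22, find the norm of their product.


N(IJ) = N(I) * N(J)
= 19 * 22
= 418

418


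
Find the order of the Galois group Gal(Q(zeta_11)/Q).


|Gal(Q(zeta_11)/Q)| = phi(11)
= 10

10


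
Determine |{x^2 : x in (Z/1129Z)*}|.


For prime p, the number of non-zero quadratic residues is (p-1)/2.
= (1129-1)/2
= 564

564


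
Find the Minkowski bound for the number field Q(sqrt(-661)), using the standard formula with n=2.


d = -661, d mod 4 = 3, so disc(K) = 4d = -2644; |disc(K)| = 2644
Imaginary quadratic field, so n = 2, s = r2 = 1, r1 = 0
M = (n!/n^n) * (4/pi)^s * sqrt(|disc(K)|) = (2!/2^2) * (4/pi)^1 * sqrt(2644)
= 0.5 * 1.273240 * 51.419841
= 32.7349

32.7349


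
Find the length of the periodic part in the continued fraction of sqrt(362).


Run the CF algorithm for sqrt(362).
a_0 = floor(sqrt(362)) = 19; set m_0=0, q_0=1.
Recurrence: m' = q*a - m,  q' = (d - m'^2)/q,  a' = floor((a_0 + m')/q').
  step 1: m=19, q=1, a=38
a_1 = 2*a_0 = 38, so the period closes here.
sqrt(362) = [19; 38]
Period length = 1

1


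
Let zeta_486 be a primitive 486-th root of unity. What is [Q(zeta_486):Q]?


The degree equals Euler's totient phi(486).
486 = 2 * 3^5
phi(486) = 162

162


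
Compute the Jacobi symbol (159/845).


Compute (159/845) via quadratic reciprocity:
  reciprocity: (159/845) -> +(845/159)
  reduce: (50/159)
  pull out 2: (2/159) = +1  (since 159 mod 8 = 7)
  reciprocity: (25/159) -> +(159/25)
  reduce: (9/25)
  reciprocity: (9/25) -> +(25/9)
  reduce: (7/9)
  reciprocity: (7/9) -> +(9/7)
  reduce: (2/7)
  pull out 2: (2/7) = +1  (since 7 mod 8 = 7)
  (1/7) = 1
Product of signs = 1

1


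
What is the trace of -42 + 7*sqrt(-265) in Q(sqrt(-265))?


Tr(a + b*sqrt(d)) = (a + b*sqrt(d)) + (a - b*sqrt(d)) = 2a
= 2 * (-42)
= -84

-84


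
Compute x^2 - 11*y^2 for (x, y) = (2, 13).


x^2 - d*y^2
= 2^2 - 11*13^2
= 4 - 1859
= -1855

-1855


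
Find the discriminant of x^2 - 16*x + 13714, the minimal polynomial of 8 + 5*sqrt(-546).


The element 8 + 5*sqrt(-546) has minimal polynomial:
x^2 - 16*x + 13714
Discriminant = (-16)^2 - 4*(13714)
= 256 - 54856
= -54600

-54600


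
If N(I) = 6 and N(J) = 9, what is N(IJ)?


N(IJ) = N(I) * N(J)
= 6 * 9
= 54

54


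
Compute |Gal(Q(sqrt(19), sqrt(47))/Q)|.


The 2 square roots of distinct primes are multiplicatively independent over Q,
so [K:Q] = 2^2 and Gal(K/Q) is isomorphic to (Z/2Z)^2.
|Gal| = 2^2 = 4

4


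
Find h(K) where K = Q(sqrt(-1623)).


K = Q(sqrt(-1623)). d mod 4 = 1, so D = disc(K) = d = -1623
h(K) equals the number of primitive reduced positive-definite forms (a, b, c) = a*x^2 + b*x*y + c*y^2 with b^2 - 4ac = D,
where reduced means |b| <= a <= c, with b >= 0 whenever |b| = a or a = c, and primitive means gcd(a, b, c) = 1.
Reduced forces 3a^2 <= |D| = 1623, so 1 <= a <= 23; b must have the parity of D, and c = (b^2 - D)/(4a) must be an integer >= a.
Enumerate a = 1..23, b in [-a, a]:
  a=1: (1, 1, 406)  [1]
  a=2: (2, -1, 203), (2, 1, 203)  [2]
  a=3: (3, 3, 136)  [1]
  a=4: (4, -3, 102), (4, 3, 102)  [2]
  a=5: none
  a=6: (6, -3, 68), (6, 3, 68)  [2]
  a=7: (7, -1, 58), (7, 1, 58)  [2]
  a=8: (8, -3, 51), (8, 3, 51)  [2]
  a=9..10: none
  a=11: (11, -7, 38), (11, 7, 38)  [2]
  a=12: (12, -3, 34), (12, 3, 34)  [2]
  a=13: none
  a=14: (14, -13, 32), (14, -1, 29), (14, 1, 29), (14, 13, 32)  [4]
  a=15: none
  a=16: (16, -13, 28), (16, 13, 28)  [2]
  a=17: (17, -3, 24), (17, 3, 24)  [2]
  a=18: none
  a=19: (19, -7, 22), (19, 7, 22)  [2]
  a=20: none
  a=21: (21, -15, 22), (21, 15, 22)  [2]
  a=22..23: none
Total reduced forms: 1 + 2 + 1 + 2 + 2 + 2 + 2 + 2 + 2 + 4 + 2 + 2 + 2 + 2 = 28
h = 28

28
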